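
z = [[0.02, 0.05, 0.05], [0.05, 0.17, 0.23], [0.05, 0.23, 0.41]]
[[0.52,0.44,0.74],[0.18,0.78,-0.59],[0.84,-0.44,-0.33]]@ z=[[0.07,0.27,0.43], [0.01,0.01,-0.05], [-0.02,-0.11,-0.19]]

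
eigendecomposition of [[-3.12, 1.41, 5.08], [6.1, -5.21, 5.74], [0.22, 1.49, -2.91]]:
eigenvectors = [[(-0.2-0.14j),(-0.2+0.14j),(0.57+0j)], [-0.89+0.00j,-0.89-0.00j,(0.77+0j)], [(0.39+0.07j),0.39-0.07j,0.29+0.00j]]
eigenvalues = [(-6.34+0.52j), (-6.34-0.52j), (1.44+0j)]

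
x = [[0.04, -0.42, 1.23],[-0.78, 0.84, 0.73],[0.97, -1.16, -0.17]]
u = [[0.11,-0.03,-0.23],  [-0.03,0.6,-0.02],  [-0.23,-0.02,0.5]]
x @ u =[[-0.27,-0.28,0.61],[-0.28,0.51,0.53],[0.18,-0.72,-0.28]]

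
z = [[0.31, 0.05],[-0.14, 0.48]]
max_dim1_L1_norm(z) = 0.62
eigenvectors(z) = [[-0.58,-0.45],[-0.81,-0.89]]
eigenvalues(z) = [0.38, 0.41]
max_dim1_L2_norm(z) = 0.5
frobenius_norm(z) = 0.59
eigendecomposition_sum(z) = [[1.27,-0.63], [1.77,-0.89]] + [[-0.96, 0.68], [-1.91, 1.37]]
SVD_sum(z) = [[0.02,  -0.06], [-0.18,  0.47]] + [[0.29, 0.11], [0.04, 0.01]]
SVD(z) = [[-0.13, 0.99], [0.99, 0.13]] @ diag([0.5024403816237942, 0.3100865410070807]) @ [[-0.35, 0.94], [0.94, 0.35]]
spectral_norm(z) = 0.50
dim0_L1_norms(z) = [0.45, 0.53]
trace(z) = 0.79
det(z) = 0.16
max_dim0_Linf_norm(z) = 0.48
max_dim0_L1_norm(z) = 0.53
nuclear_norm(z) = 0.81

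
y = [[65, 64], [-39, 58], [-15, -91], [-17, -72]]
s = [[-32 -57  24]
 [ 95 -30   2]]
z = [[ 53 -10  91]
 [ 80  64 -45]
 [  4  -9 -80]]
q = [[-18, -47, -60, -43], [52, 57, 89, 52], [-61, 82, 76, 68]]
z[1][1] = 64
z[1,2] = -45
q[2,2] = 76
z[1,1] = 64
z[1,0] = 80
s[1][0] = 95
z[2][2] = -80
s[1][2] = 2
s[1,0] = 95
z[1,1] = 64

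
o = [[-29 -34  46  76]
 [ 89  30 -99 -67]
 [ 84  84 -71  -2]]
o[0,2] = 46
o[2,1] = 84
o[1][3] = -67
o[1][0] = 89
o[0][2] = 46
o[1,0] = 89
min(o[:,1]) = -34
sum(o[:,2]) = -124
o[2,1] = 84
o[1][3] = -67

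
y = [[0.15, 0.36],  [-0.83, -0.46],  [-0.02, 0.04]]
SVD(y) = [[-0.32, -0.93],[0.95, -0.32],[-0.01, -0.19]] @ diag([0.9999047573211878, 0.23407365568653005]) @ [[-0.83,-0.55],  [0.55,-0.83]]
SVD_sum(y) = [[0.27, 0.18], [-0.79, -0.52], [0.0, 0.0]] + [[-0.12, 0.18], [-0.04, 0.06], [-0.02, 0.04]]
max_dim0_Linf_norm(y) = 0.83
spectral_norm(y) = 1.00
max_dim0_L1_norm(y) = 1.0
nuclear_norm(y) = 1.23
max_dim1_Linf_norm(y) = 0.83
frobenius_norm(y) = 1.03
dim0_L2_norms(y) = [0.84, 0.59]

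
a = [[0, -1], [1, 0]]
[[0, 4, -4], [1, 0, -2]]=a @ [[1, 0, -2], [0, -4, 4]]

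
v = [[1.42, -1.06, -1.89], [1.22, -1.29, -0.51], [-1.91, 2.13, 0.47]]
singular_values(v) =[4.1, 1.31, 0.0]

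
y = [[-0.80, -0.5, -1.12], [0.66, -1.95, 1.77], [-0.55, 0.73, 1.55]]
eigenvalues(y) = [-2.08, -1.19, 2.07]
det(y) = 5.11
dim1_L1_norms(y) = [2.42, 4.38, 2.83]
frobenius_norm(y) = 3.57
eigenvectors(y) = [[-0.24, -0.77, -0.39], [-0.96, -0.64, 0.32], [0.16, 0.01, 0.86]]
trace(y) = -1.20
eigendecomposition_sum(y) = [[0.47, -0.56, 0.42], [1.91, -2.27, 1.70], [-0.31, 0.37, -0.28]] + [[-1.39,  0.23,  -0.72],[-1.15,  0.19,  -0.59],[0.03,  -0.00,  0.01]] + [[0.12, -0.16, -0.82], [-0.1, 0.13, 0.66], [-0.26, 0.36, 1.81]]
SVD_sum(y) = [[-0.21, 0.44, -0.74], [0.63, -1.29, 2.17], [0.19, -0.4, 0.67]] + [[0.15, -0.72, -0.47], [0.13, -0.63, -0.41], [-0.27, 1.26, 0.83]] + [[-0.74, -0.21, 0.09], [-0.10, -0.03, 0.01], [-0.47, -0.14, 0.06]]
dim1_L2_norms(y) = [1.46, 2.71, 1.8]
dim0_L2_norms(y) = [1.17, 2.14, 2.61]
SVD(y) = [[-0.31, 0.45, -0.84], [0.91, 0.4, -0.12], [0.28, -0.80, -0.54]] @ diag([2.8609265193481317, 1.9254520100710677, 0.9279191817199753]) @ [[0.24, -0.49, 0.83], [0.18, -0.82, -0.54], [0.95, 0.28, -0.11]]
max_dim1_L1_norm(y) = 4.38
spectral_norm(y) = 2.86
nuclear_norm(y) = 5.71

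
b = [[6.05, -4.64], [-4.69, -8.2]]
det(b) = -71.37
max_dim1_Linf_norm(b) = 8.2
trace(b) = -2.15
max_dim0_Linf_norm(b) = 8.2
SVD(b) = [[0.27,0.96], [0.96,-0.27]] @ diag([9.591619092629443, 7.4410377758687885]) @ [[-0.3, -0.95], [0.95, -0.30]]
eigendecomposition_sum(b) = [[6.83, -2.03], [-2.05, 0.61]] + [[-0.78, -2.61], [-2.64, -8.81]]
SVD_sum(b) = [[-0.78, -2.52], [-2.74, -8.81]] + [[6.83,-2.12], [-1.95,0.61]]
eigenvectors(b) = [[0.96, 0.28], [-0.29, 0.96]]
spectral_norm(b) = 9.59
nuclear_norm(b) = 17.03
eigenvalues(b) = [7.44, -9.59]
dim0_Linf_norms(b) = [6.05, 8.2]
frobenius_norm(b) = 12.14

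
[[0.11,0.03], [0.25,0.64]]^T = [[0.11, 0.25], [0.03, 0.64]]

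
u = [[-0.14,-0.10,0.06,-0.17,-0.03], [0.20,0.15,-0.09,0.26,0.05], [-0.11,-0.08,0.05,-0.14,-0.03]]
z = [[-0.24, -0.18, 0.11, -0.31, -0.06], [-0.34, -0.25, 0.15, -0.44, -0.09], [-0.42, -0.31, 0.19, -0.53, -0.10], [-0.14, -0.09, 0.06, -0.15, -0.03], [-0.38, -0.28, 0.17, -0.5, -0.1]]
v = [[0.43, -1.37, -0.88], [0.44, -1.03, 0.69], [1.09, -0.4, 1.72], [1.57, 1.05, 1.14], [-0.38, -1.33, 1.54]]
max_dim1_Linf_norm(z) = 0.53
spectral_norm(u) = 0.50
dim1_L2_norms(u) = [0.25, 0.38, 0.2]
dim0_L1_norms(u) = [0.45, 0.33, 0.2, 0.57, 0.11]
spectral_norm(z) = 1.33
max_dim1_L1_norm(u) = 0.75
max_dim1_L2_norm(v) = 2.21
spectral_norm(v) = 3.11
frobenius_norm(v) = 4.25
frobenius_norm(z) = 1.33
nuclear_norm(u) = 0.51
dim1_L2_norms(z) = [0.45, 0.63, 0.77, 0.23, 0.72]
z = v @ u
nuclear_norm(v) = 7.07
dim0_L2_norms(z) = [0.72, 0.53, 0.32, 0.92, 0.18]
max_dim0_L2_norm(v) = 2.81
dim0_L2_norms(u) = [0.27, 0.2, 0.12, 0.34, 0.07]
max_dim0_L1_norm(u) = 0.57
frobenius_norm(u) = 0.50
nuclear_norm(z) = 1.36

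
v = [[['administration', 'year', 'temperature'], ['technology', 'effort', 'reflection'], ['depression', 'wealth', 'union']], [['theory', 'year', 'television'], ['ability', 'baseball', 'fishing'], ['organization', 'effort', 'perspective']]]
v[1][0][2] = 'television'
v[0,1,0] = 'technology'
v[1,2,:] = ['organization', 'effort', 'perspective']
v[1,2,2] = 'perspective'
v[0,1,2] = 'reflection'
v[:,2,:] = [['depression', 'wealth', 'union'], ['organization', 'effort', 'perspective']]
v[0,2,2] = 'union'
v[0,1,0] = 'technology'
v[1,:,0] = ['theory', 'ability', 'organization']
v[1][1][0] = 'ability'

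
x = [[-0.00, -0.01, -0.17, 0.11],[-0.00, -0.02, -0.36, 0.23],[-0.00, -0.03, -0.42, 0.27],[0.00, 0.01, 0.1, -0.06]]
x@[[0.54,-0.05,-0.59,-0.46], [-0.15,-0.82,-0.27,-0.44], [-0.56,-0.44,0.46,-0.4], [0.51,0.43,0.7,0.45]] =[[0.15, 0.13, 0.0, 0.12], [0.32, 0.27, 0.0, 0.26], [0.38, 0.33, 0.0, 0.30], [-0.09, -0.08, 0.0, -0.07]]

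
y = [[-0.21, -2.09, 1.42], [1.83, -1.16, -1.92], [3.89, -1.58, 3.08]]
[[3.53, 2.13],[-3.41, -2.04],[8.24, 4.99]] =y @ [[0.29, 0.18],  [-0.23, -0.14],  [2.19, 1.32]]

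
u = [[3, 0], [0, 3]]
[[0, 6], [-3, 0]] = u @ [[0, 2], [-1, 0]]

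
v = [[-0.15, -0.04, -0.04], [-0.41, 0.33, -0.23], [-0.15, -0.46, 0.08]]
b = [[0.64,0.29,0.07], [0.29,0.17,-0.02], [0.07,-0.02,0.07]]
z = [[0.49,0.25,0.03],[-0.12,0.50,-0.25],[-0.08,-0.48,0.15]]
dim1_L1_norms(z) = [0.77, 0.87, 0.71]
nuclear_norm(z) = 1.33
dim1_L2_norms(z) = [0.55, 0.57, 0.51]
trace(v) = 0.26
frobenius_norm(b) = 0.79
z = b + v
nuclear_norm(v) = 1.07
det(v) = -0.00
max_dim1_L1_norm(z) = 0.87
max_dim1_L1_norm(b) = 1.0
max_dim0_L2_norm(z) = 0.74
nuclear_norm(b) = 0.88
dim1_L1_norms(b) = [1.0, 0.48, 0.16]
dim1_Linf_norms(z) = [0.49, 0.5, 0.48]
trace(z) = 1.14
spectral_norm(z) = 0.79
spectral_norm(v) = 0.64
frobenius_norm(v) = 0.77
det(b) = -0.00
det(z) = -0.01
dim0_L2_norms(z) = [0.51, 0.74, 0.29]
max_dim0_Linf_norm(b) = 0.64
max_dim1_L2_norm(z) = 0.57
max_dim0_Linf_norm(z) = 0.5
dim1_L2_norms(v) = [0.16, 0.57, 0.49]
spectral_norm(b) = 0.78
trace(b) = 0.88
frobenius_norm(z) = 0.94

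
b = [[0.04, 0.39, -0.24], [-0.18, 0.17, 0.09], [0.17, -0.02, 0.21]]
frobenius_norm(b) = 0.60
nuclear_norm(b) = 0.97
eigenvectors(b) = [[(0.8+0j), 0.80-0.00j, (0.19+0j)], [(0.01+0.47j), (0.01-0.47j), (0.58+0j)], [-0.15-0.35j, -0.15+0.35j, (0.79+0j)]]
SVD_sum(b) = [[-0.05, 0.37, -0.24], [-0.01, 0.09, -0.06], [0.02, -0.13, 0.08]] + [[0.08, -0.01, -0.03],[-0.20, 0.02, 0.07],[0.09, -0.01, -0.03]] + [[0.01, 0.02, 0.03], [0.03, 0.06, 0.08], [0.06, 0.11, 0.16]]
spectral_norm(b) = 0.49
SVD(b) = [[0.92, -0.34, 0.18], [0.23, 0.86, 0.45], [-0.31, -0.38, 0.87]] @ diag([0.4878598737173029, 0.24704746891717638, 0.2346492951580169]) @ [[-0.12, 0.83, -0.54], [-0.94, 0.08, 0.33], [0.32, 0.55, 0.77]]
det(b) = 0.03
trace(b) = 0.42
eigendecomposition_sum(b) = [[0.02+0.17j, (0.18-0.07j), (-0.14+0.01j)], [(-0.1+0.01j), 0.04+0.11j, -0.01-0.08j], [(0.07-0.04j), -0.07-0.07j, 0.03+0.06j]] + [[(0.02-0.17j), (0.18+0.07j), -0.14-0.01j], [(-0.1-0.01j), (0.04-0.11j), -0.01+0.08j], [(0.07+0.04j), (-0.07+0.07j), (0.03-0.06j)]] + [[(0.01+0j), 0.03+0.00j, 0.03-0.00j], [(0.02+0j), (0.08+0j), 0.11-0.00j], [(0.03+0j), (0.11+0j), (0.15-0j)]]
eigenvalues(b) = [(0.09+0.33j), (0.09-0.33j), (0.24+0j)]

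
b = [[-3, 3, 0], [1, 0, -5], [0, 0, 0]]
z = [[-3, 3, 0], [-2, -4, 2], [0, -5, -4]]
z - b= [[0, 0, 0], [-3, -4, 7], [0, -5, -4]]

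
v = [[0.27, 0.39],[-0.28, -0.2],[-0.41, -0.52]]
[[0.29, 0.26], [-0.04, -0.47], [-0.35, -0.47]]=v@[[-0.78, 2.34], [1.29, -0.95]]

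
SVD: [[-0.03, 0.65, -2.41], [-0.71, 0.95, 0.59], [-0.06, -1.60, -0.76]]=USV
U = [[-0.9, 0.43, -0.03], [0.27, 0.50, -0.82], [-0.34, -0.75, -0.57]]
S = [2.6, 1.99, 0.63]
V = [[-0.06,0.08,0.99],[-0.16,0.98,-0.09],[0.99,0.17,0.04]]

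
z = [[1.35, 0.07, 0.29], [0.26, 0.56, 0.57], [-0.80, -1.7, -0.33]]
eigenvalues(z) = [(1.21+0j), (0.19+0.91j), (0.19-0.91j)]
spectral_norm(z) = 2.20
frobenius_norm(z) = 2.50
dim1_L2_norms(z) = [1.38, 0.84, 1.91]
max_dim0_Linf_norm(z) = 1.7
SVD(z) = [[-0.43,  0.9,  -0.04], [-0.33,  -0.12,  0.94], [0.84,  0.42,  0.35]] @ diag([2.2002802178016156, 1.111975831871705, 0.42281995279800283]) @ [[-0.61, -0.75, -0.27],[0.76, -0.64, 0.05],[-0.21, -0.18, 0.96]]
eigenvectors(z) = [[0.90+0.00j,(-0.14-0.08j),(-0.14+0.08j)],  [-0.03+0.00j,(-0.2-0.42j),-0.20+0.42j],  [(-0.44+0j),0.87+0.00j,0.87-0.00j]]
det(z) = 1.03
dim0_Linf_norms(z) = [1.35, 1.7, 0.57]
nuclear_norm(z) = 3.74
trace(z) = 1.58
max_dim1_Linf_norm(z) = 1.7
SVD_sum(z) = [[0.58, 0.71, 0.26],[0.44, 0.54, 0.20],[-1.12, -1.38, -0.50]] + [[0.77, -0.64, 0.05], [-0.10, 0.09, -0.01], [0.36, -0.30, 0.02]] + [[0.0, 0.0, -0.02],[-0.08, -0.07, 0.38],[-0.03, -0.03, 0.14]]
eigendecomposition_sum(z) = [[(1.27+0j), -0.25-0.00j, 0.15-0.00j], [(-0.04-0j), 0.01+0.00j, (-0+0j)], [(-0.62-0j), 0.12+0.00j, -0.07+0.00j]] + [[(0.04-0.03j), 0.16+0.06j, (0.07-0.07j)], [0.15-0.02j, (0.28+0.41j), (0.29-0.06j)], [-0.09+0.26j, -0.91+0.14j, (-0.13+0.53j)]] + [[(0.04+0.03j), 0.16-0.06j, 0.07+0.07j], [0.15+0.02j, 0.28-0.41j, 0.29+0.06j], [-0.09-0.26j, (-0.91-0.14j), (-0.13-0.53j)]]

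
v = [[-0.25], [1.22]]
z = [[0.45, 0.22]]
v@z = [[-0.11,-0.06], [0.55,0.27]]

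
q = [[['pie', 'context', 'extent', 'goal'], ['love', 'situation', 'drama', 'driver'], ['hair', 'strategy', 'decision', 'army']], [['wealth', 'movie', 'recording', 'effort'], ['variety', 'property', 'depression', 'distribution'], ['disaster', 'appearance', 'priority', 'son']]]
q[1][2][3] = 'son'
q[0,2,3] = 'army'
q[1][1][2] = 'depression'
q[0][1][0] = 'love'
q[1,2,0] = 'disaster'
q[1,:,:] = [['wealth', 'movie', 'recording', 'effort'], ['variety', 'property', 'depression', 'distribution'], ['disaster', 'appearance', 'priority', 'son']]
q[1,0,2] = 'recording'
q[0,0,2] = 'extent'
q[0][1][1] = 'situation'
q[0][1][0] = 'love'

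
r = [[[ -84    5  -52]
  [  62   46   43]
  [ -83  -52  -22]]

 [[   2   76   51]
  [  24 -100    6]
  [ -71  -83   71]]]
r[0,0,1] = 5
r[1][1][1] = -100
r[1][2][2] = 71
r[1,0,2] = 51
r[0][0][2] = -52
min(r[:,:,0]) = -84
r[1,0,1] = 76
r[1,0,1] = 76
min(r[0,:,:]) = -84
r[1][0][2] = 51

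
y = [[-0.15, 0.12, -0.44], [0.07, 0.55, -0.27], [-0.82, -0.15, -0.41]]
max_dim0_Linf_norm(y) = 0.82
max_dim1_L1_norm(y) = 1.38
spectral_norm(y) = 0.99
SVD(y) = [[-0.37, -0.4, -0.84], [-0.06, -0.89, 0.45], [-0.93, 0.22, 0.3]] @ diag([0.9874040188531588, 0.6818837167484476, 0.1840323351641069]) @ [[0.82,0.06,0.57],[-0.27,-0.84,0.48],[-0.5,0.54,0.67]]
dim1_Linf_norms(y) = [0.44, 0.55, 0.82]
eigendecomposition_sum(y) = [[-0.34,-0.00,-0.31],[-0.1,-0.00,-0.09],[-0.61,-0.01,-0.55]] + [[0.10, -0.05, -0.05],[-0.10, 0.06, 0.05],[-0.10, 0.06, 0.05]] + [[0.10, 0.18, -0.08], [0.27, 0.5, -0.23], [-0.11, -0.2, 0.09]]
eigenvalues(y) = [-0.9, 0.2, 0.68]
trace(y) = -0.01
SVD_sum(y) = [[-0.30, -0.02, -0.21], [-0.05, -0.00, -0.04], [-0.75, -0.06, -0.52]] + [[0.07, 0.23, -0.13], [0.16, 0.51, -0.29], [-0.04, -0.12, 0.07]] + [[0.08, -0.08, -0.1], [-0.04, 0.04, 0.06], [-0.03, 0.03, 0.04]]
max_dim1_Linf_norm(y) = 0.82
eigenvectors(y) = [[0.49, -0.55, 0.31], [0.14, 0.58, 0.88], [0.86, 0.60, -0.36]]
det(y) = -0.12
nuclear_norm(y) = 1.85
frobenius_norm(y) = 1.21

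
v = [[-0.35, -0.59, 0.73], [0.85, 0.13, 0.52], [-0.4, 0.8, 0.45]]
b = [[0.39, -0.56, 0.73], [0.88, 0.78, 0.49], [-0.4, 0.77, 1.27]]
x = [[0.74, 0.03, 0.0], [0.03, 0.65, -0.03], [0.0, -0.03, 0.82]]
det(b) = 1.70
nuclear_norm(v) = 3.01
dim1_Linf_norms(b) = [0.73, 0.88, 1.27]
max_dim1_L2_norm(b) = 1.54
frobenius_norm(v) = 1.74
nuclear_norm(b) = 3.72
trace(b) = 2.44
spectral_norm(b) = 1.74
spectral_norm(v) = 1.01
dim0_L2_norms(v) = [1.0, 1.0, 1.0]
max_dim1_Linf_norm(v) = 0.85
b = v + x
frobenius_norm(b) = 2.23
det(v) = 1.01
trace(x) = 2.21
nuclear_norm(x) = 2.21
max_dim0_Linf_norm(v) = 0.85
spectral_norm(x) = 0.83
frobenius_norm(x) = 1.28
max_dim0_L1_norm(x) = 0.85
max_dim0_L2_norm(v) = 1.0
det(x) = 0.39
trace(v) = 0.23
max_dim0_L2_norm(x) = 0.82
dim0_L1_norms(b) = [1.67, 2.11, 2.49]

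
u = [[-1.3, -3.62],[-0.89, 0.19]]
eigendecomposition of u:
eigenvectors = [[-0.95, 0.80],[-0.31, -0.6]]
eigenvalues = [-2.5, 1.39]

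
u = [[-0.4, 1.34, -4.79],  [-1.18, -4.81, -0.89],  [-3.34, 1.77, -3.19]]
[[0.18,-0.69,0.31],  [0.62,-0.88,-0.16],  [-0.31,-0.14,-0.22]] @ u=[[-0.29, 4.11, -1.24], [1.32, 4.78, -1.68], [1.02, -0.13, 2.31]]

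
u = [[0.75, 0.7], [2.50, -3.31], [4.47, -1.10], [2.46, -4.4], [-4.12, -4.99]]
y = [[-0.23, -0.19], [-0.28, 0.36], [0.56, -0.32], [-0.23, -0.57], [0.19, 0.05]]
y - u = [[-0.98, -0.89], [-2.78, 3.67], [-3.91, 0.78], [-2.69, 3.83], [4.31, 5.04]]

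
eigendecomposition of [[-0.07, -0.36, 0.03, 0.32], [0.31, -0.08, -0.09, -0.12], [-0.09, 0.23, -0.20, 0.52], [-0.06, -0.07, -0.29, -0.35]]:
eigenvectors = [[(0.72+0j), 0.72-0.00j, (0.08-0.23j), (0.08+0.23j)],[(0.06-0.62j), 0.06+0.62j, -0.21+0.20j, -0.21-0.20j],[-0.18-0.14j, -0.18+0.14j, 0.78+0.00j, (0.78-0j)],[0.14+0.11j, 0.14-0.11j, -0.05+0.50j, -0.05-0.50j]]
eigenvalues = [(-0.04+0.35j), (-0.04-0.35j), (-0.31+0.42j), (-0.31-0.42j)]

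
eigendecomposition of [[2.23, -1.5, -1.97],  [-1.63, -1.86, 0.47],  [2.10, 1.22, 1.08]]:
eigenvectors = [[(-0.12+0j), -0.70+0.00j, (-0.7-0j)], [(-0.91+0j), (0.25-0.03j), 0.25+0.03j], [0.40+0.00j, -0.32+0.58j, -0.32-0.58j]]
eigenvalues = [(-2.29+0j), (1.87+1.57j), (1.87-1.57j)]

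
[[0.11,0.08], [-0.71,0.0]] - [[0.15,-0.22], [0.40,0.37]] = [[-0.04, 0.3],[-1.11, -0.37]]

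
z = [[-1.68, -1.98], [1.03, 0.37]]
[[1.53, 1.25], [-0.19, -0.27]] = z@[[0.14, -0.05],[-0.89, -0.59]]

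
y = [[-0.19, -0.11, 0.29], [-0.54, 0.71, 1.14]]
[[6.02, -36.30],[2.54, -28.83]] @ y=[[18.46, -26.44, -39.64], [15.09, -20.75, -32.13]]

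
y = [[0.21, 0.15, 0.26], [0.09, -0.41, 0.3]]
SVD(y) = [[0.24, 0.97],[0.97, -0.24]] @ diag([0.5244943522600993, 0.3539854155855276]) @ [[0.26, -0.69, 0.68], [0.51, 0.69, 0.51]]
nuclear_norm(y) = 0.88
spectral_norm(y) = 0.52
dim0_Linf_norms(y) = [0.21, 0.41, 0.3]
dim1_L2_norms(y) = [0.37, 0.52]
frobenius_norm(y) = 0.63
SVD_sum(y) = [[0.03, -0.09, 0.09],[0.13, -0.35, 0.34]] + [[0.18,  0.24,  0.17], [-0.04,  -0.06,  -0.04]]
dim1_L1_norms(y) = [0.62, 0.8]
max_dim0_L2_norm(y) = 0.44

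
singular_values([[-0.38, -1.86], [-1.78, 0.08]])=[1.99, 1.68]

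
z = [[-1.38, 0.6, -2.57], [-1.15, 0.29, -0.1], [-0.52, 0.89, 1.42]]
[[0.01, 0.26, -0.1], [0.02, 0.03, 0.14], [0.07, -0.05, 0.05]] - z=[[1.39, -0.34, 2.47], [1.17, -0.26, 0.24], [0.59, -0.94, -1.37]]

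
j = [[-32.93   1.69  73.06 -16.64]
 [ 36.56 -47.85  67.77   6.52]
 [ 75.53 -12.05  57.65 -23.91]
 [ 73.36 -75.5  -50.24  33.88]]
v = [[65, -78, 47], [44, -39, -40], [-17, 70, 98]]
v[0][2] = 47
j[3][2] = -50.24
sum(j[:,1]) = -133.71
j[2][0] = 75.53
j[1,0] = 36.56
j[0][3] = -16.64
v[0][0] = 65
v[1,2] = -40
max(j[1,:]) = 67.77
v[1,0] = 44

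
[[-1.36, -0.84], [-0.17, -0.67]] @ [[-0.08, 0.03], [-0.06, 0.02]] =[[0.16, -0.06], [0.05, -0.02]]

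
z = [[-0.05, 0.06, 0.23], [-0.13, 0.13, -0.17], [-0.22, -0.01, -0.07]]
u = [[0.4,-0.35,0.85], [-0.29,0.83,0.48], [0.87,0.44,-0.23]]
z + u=[[0.35, -0.29, 1.08], [-0.42, 0.96, 0.31], [0.65, 0.43, -0.3]]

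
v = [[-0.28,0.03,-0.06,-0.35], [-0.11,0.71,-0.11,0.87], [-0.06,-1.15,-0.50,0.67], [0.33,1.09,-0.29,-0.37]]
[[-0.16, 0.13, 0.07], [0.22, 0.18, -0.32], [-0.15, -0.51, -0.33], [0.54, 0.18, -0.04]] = v @ [[0.58, -0.38, 0.02],  [0.27, 0.32, -0.04],  [-0.29, 0.24, 0.38],  [0.07, -0.07, -0.28]]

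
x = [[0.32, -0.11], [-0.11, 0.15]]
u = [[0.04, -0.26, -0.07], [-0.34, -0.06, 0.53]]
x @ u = [[0.05, -0.08, -0.08], [-0.06, 0.02, 0.09]]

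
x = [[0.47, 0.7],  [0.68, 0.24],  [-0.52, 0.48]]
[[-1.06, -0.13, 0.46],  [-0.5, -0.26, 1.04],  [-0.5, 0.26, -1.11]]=x @ [[-0.27, -0.41, 1.70], [-1.33, 0.09, -0.48]]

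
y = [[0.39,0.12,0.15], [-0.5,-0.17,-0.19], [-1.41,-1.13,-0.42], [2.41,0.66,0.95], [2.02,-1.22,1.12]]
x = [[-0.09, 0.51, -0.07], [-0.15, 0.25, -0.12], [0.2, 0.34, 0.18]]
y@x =[[-0.02, 0.28, -0.01],[0.03, -0.36, 0.02],[0.21, -1.14, 0.16],[-0.13, 1.72, -0.08],[0.23, 1.11, 0.21]]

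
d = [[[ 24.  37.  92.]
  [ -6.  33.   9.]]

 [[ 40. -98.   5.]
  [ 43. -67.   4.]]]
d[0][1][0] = -6.0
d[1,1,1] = -67.0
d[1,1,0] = 43.0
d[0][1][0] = -6.0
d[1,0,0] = 40.0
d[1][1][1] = -67.0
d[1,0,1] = -98.0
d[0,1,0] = -6.0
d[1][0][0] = 40.0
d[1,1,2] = 4.0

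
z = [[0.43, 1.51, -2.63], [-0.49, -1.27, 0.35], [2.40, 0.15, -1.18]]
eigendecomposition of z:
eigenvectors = [[(0.73+0j), 0.73-0.00j, (-0.03+0j)], [(-0.12+0.08j), -0.12-0.08j, (0.87+0j)], [(0.19-0.64j), 0.19+0.64j, 0.48+0.00j]]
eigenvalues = [(-0.48+2.49j), (-0.48-2.49j), (-1.06+0j)]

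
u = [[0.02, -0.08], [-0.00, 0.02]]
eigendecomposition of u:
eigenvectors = [[1.0, 1.00],[0.00, 0.00]]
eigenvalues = [0.02, 0.02]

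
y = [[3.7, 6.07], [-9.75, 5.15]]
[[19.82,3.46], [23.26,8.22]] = y @ [[-0.50,-0.41], [3.57,0.82]]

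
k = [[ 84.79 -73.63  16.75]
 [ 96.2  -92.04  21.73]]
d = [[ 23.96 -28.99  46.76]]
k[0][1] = -73.63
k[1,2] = 21.73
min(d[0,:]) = -28.99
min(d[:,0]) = 23.96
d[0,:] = [23.96, -28.99, 46.76]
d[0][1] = -28.99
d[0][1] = -28.99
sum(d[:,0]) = 23.96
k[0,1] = -73.63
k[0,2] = 16.75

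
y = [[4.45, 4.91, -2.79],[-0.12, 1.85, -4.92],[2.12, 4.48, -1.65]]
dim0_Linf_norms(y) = [4.45, 4.91, 4.92]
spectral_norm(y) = 9.47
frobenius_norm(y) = 10.33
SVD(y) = [[-0.74,  0.33,  -0.58], [-0.41,  -0.91,  -0.01], [-0.53,  0.23,  0.81]] @ diag([9.47258324801542, 3.930707438712129, 1.2020838742246056]) @ [[-0.46,-0.72,0.52], [0.53,0.25,0.81], [-0.71,0.65,0.26]]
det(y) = 44.76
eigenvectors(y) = [[(0.9+0j), -0.08-0.58j, -0.08+0.58j], [-0.43+0.00j, 0.61+0.00j, (0.61-0j)], [0j, 0.08-0.53j, (0.08+0.53j)]]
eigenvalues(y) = [(2.13+0j), (1.26+4.41j), (1.26-4.41j)]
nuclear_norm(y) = 14.61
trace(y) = 4.65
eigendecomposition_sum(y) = [[(2.44-0j),0.64-0.00j,(-2.63-0j)], [-1.15+0.00j,-0.30+0.00j,(1.24+0j)], [(0.01-0j),-0j,(-0.01-0j)]] + [[1.01-0.63j, (2.14-1.33j), -0.08+2.97j],[0.51+1.14j, (1.08+2.41j), -3.08-0.51j],[1.06-0.31j, 2.24-0.64j, (-0.82+2.63j)]] + [[1.01+0.63j, 2.14+1.33j, (-0.08-2.97j)], [0.51-1.14j, (1.08-2.41j), -3.08+0.51j], [1.06+0.31j, (2.24+0.64j), -0.82-2.63j]]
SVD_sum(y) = [[3.26, 5.04, -3.67], [1.78, 2.75, -2.00], [2.34, 3.62, -2.64]] + [[0.70,0.33,1.07], [-1.90,-0.89,-2.91], [0.48,0.22,0.73]] + [[0.50, -0.45, -0.18], [0.01, -0.01, -0.00], [-0.70, 0.64, 0.26]]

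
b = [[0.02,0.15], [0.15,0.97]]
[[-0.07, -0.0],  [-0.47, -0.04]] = b @ [[-0.5, -2.1], [-0.41, 0.28]]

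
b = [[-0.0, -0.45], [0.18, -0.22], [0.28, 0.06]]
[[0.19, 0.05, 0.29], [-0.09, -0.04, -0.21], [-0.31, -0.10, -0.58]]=b @ [[-1.01,  -0.34,  -1.94],  [-0.42,  -0.11,  -0.65]]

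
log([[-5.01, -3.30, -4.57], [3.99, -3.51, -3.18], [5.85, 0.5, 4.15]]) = [[1.66, -1.62, -0.99], [3.22, 0.98, 1.10], [0.35, 1.14, 1.71]]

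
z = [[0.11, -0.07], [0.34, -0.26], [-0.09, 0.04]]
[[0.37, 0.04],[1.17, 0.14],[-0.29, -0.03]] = z@ [[2.81,0.33], [-0.81,-0.09]]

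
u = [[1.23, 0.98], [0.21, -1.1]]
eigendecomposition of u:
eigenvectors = [[1.00, -0.38], [0.09, 0.93]]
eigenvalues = [1.32, -1.19]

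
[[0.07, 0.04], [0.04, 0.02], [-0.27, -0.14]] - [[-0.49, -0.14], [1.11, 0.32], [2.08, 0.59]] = [[0.56,0.18], [-1.07,-0.3], [-2.35,-0.73]]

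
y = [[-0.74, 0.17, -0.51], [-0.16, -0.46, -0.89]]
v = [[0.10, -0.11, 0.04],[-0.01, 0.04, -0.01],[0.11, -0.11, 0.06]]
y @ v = [[-0.13, 0.14, -0.06], [-0.11, 0.10, -0.06]]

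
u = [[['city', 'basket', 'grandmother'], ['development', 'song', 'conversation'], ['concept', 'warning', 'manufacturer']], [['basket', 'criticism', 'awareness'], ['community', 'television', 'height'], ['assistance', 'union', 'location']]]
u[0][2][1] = 'warning'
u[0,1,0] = 'development'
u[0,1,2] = 'conversation'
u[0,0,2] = 'grandmother'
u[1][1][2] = 'height'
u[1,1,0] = 'community'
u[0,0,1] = 'basket'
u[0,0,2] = 'grandmother'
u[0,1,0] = 'development'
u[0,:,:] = [['city', 'basket', 'grandmother'], ['development', 'song', 'conversation'], ['concept', 'warning', 'manufacturer']]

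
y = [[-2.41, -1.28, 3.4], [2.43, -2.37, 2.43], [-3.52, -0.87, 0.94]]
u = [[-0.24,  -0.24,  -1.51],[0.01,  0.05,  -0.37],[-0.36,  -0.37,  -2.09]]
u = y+[[2.17, 1.04, -4.91],[-2.42, 2.42, -2.8],[3.16, 0.50, -3.03]]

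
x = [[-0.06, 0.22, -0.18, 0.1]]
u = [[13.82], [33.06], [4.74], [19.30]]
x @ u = [[7.52]]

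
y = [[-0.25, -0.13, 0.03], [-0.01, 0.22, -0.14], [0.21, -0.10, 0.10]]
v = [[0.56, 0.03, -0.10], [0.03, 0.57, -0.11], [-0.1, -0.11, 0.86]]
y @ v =[[-0.15, -0.08, 0.07], [0.02, 0.14, -0.14], [0.10, -0.06, 0.08]]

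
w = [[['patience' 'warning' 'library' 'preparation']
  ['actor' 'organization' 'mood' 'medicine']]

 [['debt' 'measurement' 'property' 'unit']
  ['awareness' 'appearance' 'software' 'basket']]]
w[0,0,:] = ['patience', 'warning', 'library', 'preparation']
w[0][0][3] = 'preparation'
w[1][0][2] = 'property'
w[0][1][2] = 'mood'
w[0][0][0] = 'patience'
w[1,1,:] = ['awareness', 'appearance', 'software', 'basket']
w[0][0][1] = 'warning'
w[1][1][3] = 'basket'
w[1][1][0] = 'awareness'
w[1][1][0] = 'awareness'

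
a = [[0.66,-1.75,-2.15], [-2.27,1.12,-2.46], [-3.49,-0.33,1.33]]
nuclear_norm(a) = 9.78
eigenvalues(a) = [(-3.07+0j), (3.09+0.46j), (3.09-0.46j)]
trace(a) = 3.11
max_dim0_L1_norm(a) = 6.42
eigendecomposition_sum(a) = [[(-1.42-0j), -0.68+0.00j, -1.07+0.00j], [-1.49-0.00j, (-0.71+0j), (-1.13+0j)], [-1.24-0.00j, (-0.59+0j), -0.94+0.00j]] + [[(1.04-1.26j), (-0.54+1.26j), -0.54-0.08j], [(-0.39-2.55j), (0.92+1.96j), -0.66+0.55j], [-1.13+3.28j, (0.13-2.9j), 1.13-0.24j]] + [[1.04+1.26j, -0.54-1.26j, (-0.54+0.08j)], [-0.39+2.55j, 0.92-1.96j, -0.66-0.55j], [-1.13-3.28j, (0.13+2.9j), (1.13+0.24j)]]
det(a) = -29.88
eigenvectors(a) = [[(0.59+0j),  0.33+0.12j,  0.33-0.12j], [(0.62+0j),  (0.5-0.26j),  (0.5+0.26j)], [0.51+0.00j,  -0.75+0.00j,  (-0.75-0j)]]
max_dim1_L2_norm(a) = 3.75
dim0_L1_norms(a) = [6.42, 3.2, 5.94]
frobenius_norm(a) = 5.89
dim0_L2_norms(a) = [4.22, 2.1, 3.53]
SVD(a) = [[-0.28, -0.6, 0.75], [0.51, -0.75, -0.42], [0.81, 0.27, 0.52]] @ diag([4.277125049503563, 3.5232528737107645, 1.9824960274356098]) @ [[-0.98,0.18,0.10], [0.11,0.04,0.99], [-0.18,-0.98,0.06]]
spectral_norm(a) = 4.28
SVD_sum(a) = [[1.15, -0.22, -0.11], [-2.14, 0.4, 0.21], [-3.41, 0.64, 0.34]] + [[-0.23, -0.08, -2.12], [-0.28, -0.1, -2.63], [0.1, 0.03, 0.93]] + [[-0.26,-1.46,0.08], [0.15,0.82,-0.05], [-0.18,-1.00,0.06]]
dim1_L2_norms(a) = [2.85, 3.53, 3.75]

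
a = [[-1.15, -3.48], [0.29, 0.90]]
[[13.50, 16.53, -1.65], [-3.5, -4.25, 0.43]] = a@ [[0.61, -2.66, -0.32],[-4.08, -3.87, 0.58]]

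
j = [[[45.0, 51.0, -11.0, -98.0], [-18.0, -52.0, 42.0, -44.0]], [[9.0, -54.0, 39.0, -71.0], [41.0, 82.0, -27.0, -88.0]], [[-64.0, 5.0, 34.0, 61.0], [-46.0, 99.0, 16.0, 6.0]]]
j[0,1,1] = -52.0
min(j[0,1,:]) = -52.0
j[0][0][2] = -11.0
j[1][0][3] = -71.0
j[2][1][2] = 16.0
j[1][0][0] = 9.0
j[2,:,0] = [-64.0, -46.0]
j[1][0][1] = -54.0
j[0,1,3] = -44.0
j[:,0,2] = [-11.0, 39.0, 34.0]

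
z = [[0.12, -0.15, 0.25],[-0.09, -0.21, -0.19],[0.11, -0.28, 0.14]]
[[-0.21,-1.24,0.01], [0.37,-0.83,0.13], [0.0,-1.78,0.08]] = z @ [[-0.18, -0.14, -0.10], [-0.64, 5.48, -0.4], [-1.13, -1.62, -0.17]]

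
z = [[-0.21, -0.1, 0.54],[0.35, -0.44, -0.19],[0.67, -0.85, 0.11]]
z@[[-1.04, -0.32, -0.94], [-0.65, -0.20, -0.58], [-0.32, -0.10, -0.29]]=[[0.11, 0.03, 0.1], [-0.02, -0.00, -0.02], [-0.18, -0.06, -0.17]]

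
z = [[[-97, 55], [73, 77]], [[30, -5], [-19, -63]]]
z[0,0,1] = 55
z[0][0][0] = -97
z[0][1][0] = 73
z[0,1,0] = 73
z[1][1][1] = -63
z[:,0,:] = [[-97, 55], [30, -5]]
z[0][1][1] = 77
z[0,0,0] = -97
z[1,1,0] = -19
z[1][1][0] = -19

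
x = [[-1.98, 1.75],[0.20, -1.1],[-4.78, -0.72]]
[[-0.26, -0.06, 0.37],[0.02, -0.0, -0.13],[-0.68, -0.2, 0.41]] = x@[[0.14, 0.04, -0.1],[0.01, 0.01, 0.10]]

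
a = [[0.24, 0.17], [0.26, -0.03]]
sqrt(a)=[[0.46+0.09j,(0.2-0.13j)], [(0.31-0.2j),(0.14+0.29j)]]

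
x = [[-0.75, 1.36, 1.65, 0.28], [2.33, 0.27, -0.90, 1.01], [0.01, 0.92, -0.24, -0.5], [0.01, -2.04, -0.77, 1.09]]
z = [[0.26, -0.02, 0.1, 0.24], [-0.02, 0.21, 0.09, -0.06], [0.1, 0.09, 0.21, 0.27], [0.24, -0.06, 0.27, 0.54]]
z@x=[[-0.24, -0.05, 0.24, 0.26], [0.50, 0.23, -0.2, 0.1], [0.14, -0.20, -0.17, 0.31], [-0.31, -0.54, -0.03, 0.46]]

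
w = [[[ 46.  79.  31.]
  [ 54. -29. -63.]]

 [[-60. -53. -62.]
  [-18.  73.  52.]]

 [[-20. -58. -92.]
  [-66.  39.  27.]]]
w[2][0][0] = -20.0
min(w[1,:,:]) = -62.0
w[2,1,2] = 27.0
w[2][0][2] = -92.0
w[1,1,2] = 52.0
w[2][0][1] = -58.0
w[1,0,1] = -53.0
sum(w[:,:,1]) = 51.0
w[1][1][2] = 52.0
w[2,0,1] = -58.0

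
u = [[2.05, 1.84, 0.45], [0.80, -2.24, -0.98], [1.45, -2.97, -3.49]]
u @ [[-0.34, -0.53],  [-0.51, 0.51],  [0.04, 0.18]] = [[-1.62,-0.07], [0.83,-1.74], [0.88,-2.91]]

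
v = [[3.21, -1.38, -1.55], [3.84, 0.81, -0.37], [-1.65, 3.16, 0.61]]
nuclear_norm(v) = 9.62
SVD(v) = [[-0.66, 0.06, 0.75], [-0.57, -0.68, -0.46], [0.48, -0.73, 0.48]] @ diag([5.700463213990512, 3.1958472282166657, 0.7218584624708753]) @ [[-0.9, 0.35, 0.27], [-0.38, -0.92, -0.09], [-0.22, 0.18, -0.96]]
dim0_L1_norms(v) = [8.7, 5.35, 2.53]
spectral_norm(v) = 5.70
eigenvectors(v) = [[-0.36-0.40j, -0.36+0.40j, 0.24+0.00j], [-0.68+0.00j, (-0.68-0j), -0.32+0.00j], [(-0.15+0.48j), -0.15-0.48j, 0.92+0.00j]]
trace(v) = 4.63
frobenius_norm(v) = 6.57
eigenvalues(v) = [(2.78+2.53j), (2.78-2.53j), (-0.93+0j)]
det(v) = -13.15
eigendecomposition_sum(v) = [[(1.69+0.4j), -0.75+1.21j, -0.70+0.33j], [1.80-1.24j, 0.49+1.72j, (-0.29+0.93j)], [(-0.48-1.55j), 1.33+0.03j, 0.59+0.41j]] + [[1.69-0.40j,-0.75-1.21j,-0.70-0.33j],[1.80+1.24j,(0.49-1.72j),-0.29-0.93j],[(-0.48+1.55j),1.33-0.03j,0.59-0.41j]] + [[-0.18-0.00j, (0.13-0j), -0.15-0.00j], [0.24+0.00j, (-0.18+0j), (0.2+0j)], [(-0.69-0j), (0.5-0j), -0.58-0.00j]]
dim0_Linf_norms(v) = [3.84, 3.16, 1.55]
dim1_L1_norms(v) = [6.14, 5.02, 5.42]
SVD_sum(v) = [[3.4, -1.3, -1.02],[2.94, -1.13, -0.88],[-2.46, 0.95, 0.74]] + [[-0.07, -0.17, -0.02], [0.83, 2.00, 0.19], [0.89, 2.15, 0.21]] + [[-0.12, 0.1, -0.52], [0.07, -0.06, 0.32], [-0.08, 0.06, -0.34]]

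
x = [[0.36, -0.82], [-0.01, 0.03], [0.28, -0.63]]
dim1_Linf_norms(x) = [0.82, 0.03, 0.63]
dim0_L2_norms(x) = [0.46, 1.03]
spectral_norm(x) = 1.13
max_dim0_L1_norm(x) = 1.48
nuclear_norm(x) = 1.13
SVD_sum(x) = [[0.36, -0.82], [-0.01, 0.03], [0.28, -0.63]] + [[-0.0, -0.00], [0.00, 0.0], [0.0, 0.00]]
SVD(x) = [[-0.79, 0.37],[0.03, -0.77],[-0.61, -0.52]] @ diag([1.130612722603777, 0.003856356632249118]) @ [[-0.40, 0.91], [-0.91, -0.40]]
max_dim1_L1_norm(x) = 1.18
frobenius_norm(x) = 1.13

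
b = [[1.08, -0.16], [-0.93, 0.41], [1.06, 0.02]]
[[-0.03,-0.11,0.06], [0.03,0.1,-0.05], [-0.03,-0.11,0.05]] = b @ [[-0.03, -0.10, 0.05],  [0.00, 0.01, -0.01]]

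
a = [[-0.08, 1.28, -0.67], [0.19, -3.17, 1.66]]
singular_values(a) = [3.86, 0.0]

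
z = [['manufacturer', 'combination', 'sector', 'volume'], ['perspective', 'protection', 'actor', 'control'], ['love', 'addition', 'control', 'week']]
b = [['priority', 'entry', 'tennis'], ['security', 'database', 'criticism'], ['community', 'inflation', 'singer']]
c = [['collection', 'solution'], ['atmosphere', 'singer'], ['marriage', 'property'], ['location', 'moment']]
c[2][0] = 'marriage'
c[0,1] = 'solution'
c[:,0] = ['collection', 'atmosphere', 'marriage', 'location']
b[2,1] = 'inflation'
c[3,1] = 'moment'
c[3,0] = 'location'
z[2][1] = 'addition'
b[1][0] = 'security'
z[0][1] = 'combination'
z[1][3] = 'control'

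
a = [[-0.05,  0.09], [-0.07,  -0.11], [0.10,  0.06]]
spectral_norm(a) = 0.17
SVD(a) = [[0.25, 0.89], [-0.75, -0.06], [0.61, -0.45]] @ diag([0.17418563812642174, 0.10420826968379843]) @ [[0.58, 0.82], [-0.82, 0.58]]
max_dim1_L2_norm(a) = 0.13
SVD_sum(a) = [[0.03,0.04], [-0.08,-0.11], [0.06,0.09]] + [[-0.08,0.05], [0.01,-0.00], [0.04,-0.03]]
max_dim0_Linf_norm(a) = 0.11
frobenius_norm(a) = 0.20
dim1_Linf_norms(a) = [0.09, 0.11, 0.1]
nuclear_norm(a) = 0.28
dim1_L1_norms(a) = [0.14, 0.18, 0.16]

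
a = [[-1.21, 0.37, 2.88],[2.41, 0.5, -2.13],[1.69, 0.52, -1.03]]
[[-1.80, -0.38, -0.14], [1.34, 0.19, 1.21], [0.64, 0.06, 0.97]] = a@ [[0.26, -0.20, 0.69], [-0.50, 0.27, 0.08], [-0.45, -0.25, 0.23]]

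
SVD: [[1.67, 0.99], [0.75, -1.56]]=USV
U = [[-0.95,  0.32], [0.32,  0.95]]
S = [1.97, 1.7]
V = [[-0.68, -0.73], [0.73, -0.68]]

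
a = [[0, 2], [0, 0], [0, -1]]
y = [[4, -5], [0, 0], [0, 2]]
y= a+[[4, -7], [0, 0], [0, 3]]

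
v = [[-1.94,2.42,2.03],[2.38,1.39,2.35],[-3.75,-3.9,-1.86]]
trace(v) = -2.41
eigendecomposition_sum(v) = [[-1.92+0.00j, (1.47-0j), 0.43-0.00j], [1.59-0.00j, -1.21+0.00j, (-0.35+0j)], [-0.96+0.00j, 0.74-0.00j, 0.21-0.00j]] + [[(-0.01+0.56j),  0.48+0.79j,  0.80+0.18j], [(0.4+0.87j),  (1.3+0.86j),  (1.35-0.31j)], [(-1.39-0.44j),  -2.32+0.60j,  (-1.04+1.85j)]] + [[-0.01-0.56j, (0.48-0.79j), 0.80-0.18j], [0.40-0.87j, 1.30-0.86j, (1.35+0.31j)], [-1.39+0.44j, -2.32-0.60j, (-1.04-1.85j)]]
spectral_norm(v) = 6.75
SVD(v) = [[0.21,  -0.98,  0.01], [0.51,  0.11,  0.86], [-0.84,  -0.18,  0.52]] @ diag([6.749321821471201, 3.4991301049739763, 1.3396803569051206]) @ [[0.58, 0.66, 0.47], [0.81, -0.43, -0.39], [0.06, -0.61, 0.79]]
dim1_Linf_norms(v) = [2.42, 2.38, 3.9]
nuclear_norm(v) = 11.59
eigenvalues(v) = [(-2.92+0j), (0.26+3.28j), (0.26-3.28j)]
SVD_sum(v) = [[0.83, 0.95, 0.67], [1.99, 2.26, 1.60], [-3.29, -3.74, -2.65]] + [[-2.77, 1.48, 1.35], [0.33, -0.17, -0.16], [-0.51, 0.27, 0.25]] + [[0.00, -0.00, 0.01],[0.07, -0.70, 0.9],[0.04, -0.42, 0.55]]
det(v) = -31.64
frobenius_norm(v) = 7.72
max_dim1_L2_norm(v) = 5.72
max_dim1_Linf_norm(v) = 3.9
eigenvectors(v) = [[(0.72+0j), (-0.09-0.3j), -0.09+0.30j], [(-0.59+0j), -0.35-0.39j, -0.35+0.39j], [(0.36+0j), (0.8+0j), 0.80-0.00j]]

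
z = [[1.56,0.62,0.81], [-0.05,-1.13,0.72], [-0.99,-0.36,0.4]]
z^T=[[1.56, -0.05, -0.99],[0.62, -1.13, -0.36],[0.81, 0.72, 0.40]]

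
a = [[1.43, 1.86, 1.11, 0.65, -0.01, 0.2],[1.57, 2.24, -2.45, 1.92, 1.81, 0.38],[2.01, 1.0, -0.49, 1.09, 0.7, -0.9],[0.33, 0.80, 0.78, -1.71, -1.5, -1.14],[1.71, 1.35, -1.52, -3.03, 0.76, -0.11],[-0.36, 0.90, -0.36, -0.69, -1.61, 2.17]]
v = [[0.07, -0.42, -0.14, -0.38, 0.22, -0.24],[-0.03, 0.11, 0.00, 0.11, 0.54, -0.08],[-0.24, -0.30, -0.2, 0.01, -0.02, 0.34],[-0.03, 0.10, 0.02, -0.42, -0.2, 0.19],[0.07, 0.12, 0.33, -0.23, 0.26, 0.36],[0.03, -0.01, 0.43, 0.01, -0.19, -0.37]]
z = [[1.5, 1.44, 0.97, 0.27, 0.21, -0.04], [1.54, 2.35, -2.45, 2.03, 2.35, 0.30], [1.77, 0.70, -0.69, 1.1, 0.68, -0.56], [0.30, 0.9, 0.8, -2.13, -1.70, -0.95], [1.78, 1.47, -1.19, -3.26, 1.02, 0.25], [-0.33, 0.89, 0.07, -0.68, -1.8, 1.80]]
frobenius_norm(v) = 1.44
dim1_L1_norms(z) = [4.43, 11.02, 5.5, 6.78, 8.97, 5.57]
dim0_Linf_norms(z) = [1.78, 2.35, 2.45, 3.26, 2.35, 1.8]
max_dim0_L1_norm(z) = 9.47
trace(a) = 4.40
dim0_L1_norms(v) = [0.47, 1.06, 1.12, 1.16, 1.43, 1.58]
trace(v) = -0.55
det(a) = 165.51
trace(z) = 3.85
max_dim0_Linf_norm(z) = 3.26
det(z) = 175.96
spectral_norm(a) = 5.56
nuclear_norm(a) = 17.65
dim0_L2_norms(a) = [3.42, 3.57, 3.24, 4.23, 3.03, 2.65]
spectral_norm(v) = 0.76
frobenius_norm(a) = 8.31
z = v + a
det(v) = -0.01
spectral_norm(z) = 5.81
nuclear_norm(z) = 17.65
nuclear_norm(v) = 3.27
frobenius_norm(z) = 8.44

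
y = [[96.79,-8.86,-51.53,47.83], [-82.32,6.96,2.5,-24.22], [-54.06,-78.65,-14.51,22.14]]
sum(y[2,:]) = -125.08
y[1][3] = -24.22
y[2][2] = -14.51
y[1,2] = 2.5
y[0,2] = -51.53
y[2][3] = 22.14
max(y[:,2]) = 2.5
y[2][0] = -54.06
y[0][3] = 47.83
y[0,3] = 47.83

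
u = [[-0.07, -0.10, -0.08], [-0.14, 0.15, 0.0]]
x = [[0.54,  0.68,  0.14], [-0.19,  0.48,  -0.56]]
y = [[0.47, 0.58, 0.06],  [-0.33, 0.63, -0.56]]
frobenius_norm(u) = 0.25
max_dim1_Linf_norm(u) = 0.15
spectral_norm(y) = 0.95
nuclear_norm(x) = 1.63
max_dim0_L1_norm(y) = 1.21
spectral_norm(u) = 0.21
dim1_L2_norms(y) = [0.75, 0.91]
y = x + u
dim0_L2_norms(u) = [0.16, 0.18, 0.08]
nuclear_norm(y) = 1.64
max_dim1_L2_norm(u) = 0.21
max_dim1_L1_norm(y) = 1.52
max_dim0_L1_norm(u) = 0.25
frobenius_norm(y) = 1.17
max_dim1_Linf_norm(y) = 0.63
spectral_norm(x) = 0.92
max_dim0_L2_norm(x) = 0.83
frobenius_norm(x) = 1.16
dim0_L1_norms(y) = [0.8, 1.21, 0.62]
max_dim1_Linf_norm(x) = 0.68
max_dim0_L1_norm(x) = 1.16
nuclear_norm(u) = 0.35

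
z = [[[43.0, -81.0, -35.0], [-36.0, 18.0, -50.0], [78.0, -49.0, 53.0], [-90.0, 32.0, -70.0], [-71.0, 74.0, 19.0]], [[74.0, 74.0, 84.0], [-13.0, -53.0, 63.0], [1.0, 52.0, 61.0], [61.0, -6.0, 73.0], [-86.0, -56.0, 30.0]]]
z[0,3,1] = 32.0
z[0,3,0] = -90.0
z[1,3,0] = 61.0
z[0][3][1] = 32.0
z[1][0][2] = 84.0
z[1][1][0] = -13.0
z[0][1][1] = 18.0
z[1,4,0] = -86.0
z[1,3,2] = 73.0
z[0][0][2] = -35.0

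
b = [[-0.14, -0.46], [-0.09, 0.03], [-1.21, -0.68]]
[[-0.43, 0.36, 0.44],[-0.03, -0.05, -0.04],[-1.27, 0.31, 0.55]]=b@ [[0.63, 0.22, 0.11], [0.74, -0.85, -1.0]]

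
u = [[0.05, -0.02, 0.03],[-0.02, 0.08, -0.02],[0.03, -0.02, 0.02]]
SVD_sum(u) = [[0.03, -0.04, 0.02], [-0.04, 0.06, -0.03], [0.02, -0.03, 0.01]] + [[0.02, 0.02, 0.01],[0.02, 0.02, 0.01],[0.01, 0.01, 0.01]] + [[0.00, -0.0, -0.0], [-0.0, 0.0, 0.00], [-0.0, 0.0, 0.00]]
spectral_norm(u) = 0.10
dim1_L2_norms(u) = [0.06, 0.08, 0.04]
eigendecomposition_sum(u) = [[0.03, -0.04, 0.02], [-0.04, 0.06, -0.03], [0.02, -0.03, 0.01]] + [[0.02, 0.02, 0.01], [0.02, 0.02, 0.01], [0.01, 0.01, 0.01]] + [[0.0, -0.0, -0.00],[-0.0, 0.00, 0.00],[-0.0, 0.0, 0.00]]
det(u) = 0.00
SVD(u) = [[-0.51,-0.71,-0.49],[0.78,-0.62,0.10],[-0.37,-0.33,0.87]] @ diag([0.10264002805153756, 0.046522284130283836, 0.0008376878181786075]) @ [[-0.51, 0.78, -0.37], [-0.71, -0.62, -0.33], [-0.49, 0.10, 0.87]]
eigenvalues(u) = [0.1, 0.05, 0.0]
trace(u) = 0.15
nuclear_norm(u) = 0.15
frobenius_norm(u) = 0.11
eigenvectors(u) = [[-0.51, 0.71, -0.49], [0.78, 0.62, 0.1], [-0.37, 0.33, 0.87]]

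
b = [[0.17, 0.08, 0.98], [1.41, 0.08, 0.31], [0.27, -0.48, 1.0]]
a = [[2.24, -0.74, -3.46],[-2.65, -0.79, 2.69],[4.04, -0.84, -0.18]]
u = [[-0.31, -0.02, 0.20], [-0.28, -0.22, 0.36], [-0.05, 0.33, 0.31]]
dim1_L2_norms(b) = [1.0, 1.45, 1.14]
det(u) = 0.04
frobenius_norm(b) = 2.10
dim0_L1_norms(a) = [8.93, 2.37, 6.33]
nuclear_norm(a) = 10.33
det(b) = -0.75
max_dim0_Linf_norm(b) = 1.41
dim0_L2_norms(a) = [5.33, 1.37, 4.39]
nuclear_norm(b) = 3.24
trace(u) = -0.22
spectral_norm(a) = 6.34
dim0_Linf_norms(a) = [4.04, 0.84, 3.46]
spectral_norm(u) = 0.64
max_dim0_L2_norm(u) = 0.52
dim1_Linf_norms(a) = [3.46, 2.69, 4.04]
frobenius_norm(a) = 7.03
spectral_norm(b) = 1.72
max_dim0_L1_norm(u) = 0.87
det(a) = -21.05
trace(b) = 1.25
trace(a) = 1.27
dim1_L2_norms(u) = [0.37, 0.51, 0.46]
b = u @ a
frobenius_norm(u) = 0.77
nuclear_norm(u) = 1.19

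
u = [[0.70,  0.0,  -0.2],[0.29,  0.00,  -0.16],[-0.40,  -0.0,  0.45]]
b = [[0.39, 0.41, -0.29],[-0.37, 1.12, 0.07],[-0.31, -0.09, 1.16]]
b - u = [[-0.31, 0.41, -0.09], [-0.66, 1.12, 0.23], [0.09, -0.09, 0.71]]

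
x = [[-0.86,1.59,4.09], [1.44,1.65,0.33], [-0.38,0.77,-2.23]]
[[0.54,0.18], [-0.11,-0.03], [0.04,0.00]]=x @ [[-0.20, -0.06], [0.1, 0.03], [0.05, 0.02]]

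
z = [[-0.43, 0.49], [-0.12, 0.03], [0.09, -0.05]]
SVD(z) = [[-0.98, 0.2], [-0.15, -0.88], [0.15, 0.42]] @ diag([0.6670781504705774, 0.07685532619639053]) @ [[0.68,-0.74], [0.74,0.68]]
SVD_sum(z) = [[-0.44, 0.48], [-0.07, 0.08], [0.07, -0.07]] + [[0.01,  0.01], [-0.05,  -0.05], [0.02,  0.02]]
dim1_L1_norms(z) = [0.92, 0.15, 0.14]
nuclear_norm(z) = 0.74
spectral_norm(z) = 0.67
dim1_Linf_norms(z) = [0.49, 0.12, 0.09]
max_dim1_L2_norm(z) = 0.65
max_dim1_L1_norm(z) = 0.92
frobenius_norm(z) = 0.67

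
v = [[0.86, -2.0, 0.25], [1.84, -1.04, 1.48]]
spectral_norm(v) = 3.14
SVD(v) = [[-0.62, -0.78], [-0.78, 0.62]] @ diag([3.141273526263764, 1.2617847016010366]) @ [[-0.63,0.66,-0.42], [0.37,0.73,0.58]]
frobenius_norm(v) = 3.39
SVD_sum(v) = [[1.23, -1.28, 0.82], [1.55, -1.61, 1.03]] + [[-0.37, -0.72, -0.57],[0.29, 0.57, 0.45]]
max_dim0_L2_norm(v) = 2.25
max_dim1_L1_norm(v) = 4.36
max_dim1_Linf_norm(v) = 2.0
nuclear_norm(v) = 4.40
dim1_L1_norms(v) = [3.11, 4.36]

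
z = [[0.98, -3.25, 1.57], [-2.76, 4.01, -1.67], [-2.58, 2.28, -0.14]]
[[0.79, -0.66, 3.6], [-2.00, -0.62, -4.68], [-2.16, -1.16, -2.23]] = z @ [[0.56,  0.96,  0.31], [-0.35,  0.59,  -0.57], [-0.57,  0.2,  0.92]]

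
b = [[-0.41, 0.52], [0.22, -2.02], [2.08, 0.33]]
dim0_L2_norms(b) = [2.13, 2.11]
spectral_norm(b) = 2.13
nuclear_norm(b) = 4.24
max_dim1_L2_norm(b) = 2.11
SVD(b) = [[-0.11, 0.29], [-0.18, -0.95], [0.98, -0.14]] @ diag([2.1335173874526294, 2.109669063487756]) @ [[0.95, 0.30],[-0.30, 0.95]]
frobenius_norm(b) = 3.00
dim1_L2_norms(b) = [0.66, 2.03, 2.11]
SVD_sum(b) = [[-0.23, -0.07], [-0.37, -0.12], [1.99, 0.62]] + [[-0.18, 0.59],[0.59, -1.90],[0.09, -0.29]]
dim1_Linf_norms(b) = [0.52, 2.02, 2.08]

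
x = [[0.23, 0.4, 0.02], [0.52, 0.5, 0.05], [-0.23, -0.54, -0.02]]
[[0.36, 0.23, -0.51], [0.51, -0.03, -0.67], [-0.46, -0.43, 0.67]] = x @ [[0.09,-1.44,-0.03], [0.75,1.39,-1.19], [1.76,0.42,-1.11]]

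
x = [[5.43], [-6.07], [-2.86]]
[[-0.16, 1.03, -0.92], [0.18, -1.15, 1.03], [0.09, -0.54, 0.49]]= x @ [[-0.03, 0.19, -0.17]]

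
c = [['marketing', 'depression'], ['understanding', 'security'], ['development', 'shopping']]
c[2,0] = 'development'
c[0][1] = 'depression'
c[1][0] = 'understanding'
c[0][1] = 'depression'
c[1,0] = 'understanding'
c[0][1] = 'depression'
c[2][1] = 'shopping'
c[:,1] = ['depression', 'security', 'shopping']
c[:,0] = ['marketing', 'understanding', 'development']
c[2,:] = ['development', 'shopping']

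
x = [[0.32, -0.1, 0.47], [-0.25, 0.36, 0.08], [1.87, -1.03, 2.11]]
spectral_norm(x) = 3.06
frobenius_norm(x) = 3.09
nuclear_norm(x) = 3.47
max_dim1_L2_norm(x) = 3.0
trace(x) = 2.79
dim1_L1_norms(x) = [0.89, 0.69, 5.01]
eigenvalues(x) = [2.5, 0.01, 0.28]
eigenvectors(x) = [[-0.21, 0.72, 0.34], [-0.01, 0.59, 0.92], [-0.98, -0.35, 0.17]]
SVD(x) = [[-0.18,-0.31,-0.93], [0.07,-0.95,0.30], [-0.98,-0.01,0.2]] @ diag([3.062325855181932, 0.40476425706152763, 0.005123757378332299]) @ [[-0.62, 0.34, -0.70], [0.28, -0.74, -0.61], [-0.73, -0.58, 0.36]]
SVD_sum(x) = [[0.35, -0.19, 0.4], [-0.14, 0.08, -0.16], [1.87, -1.03, 2.11]] + [[-0.04, 0.09, 0.08], [-0.11, 0.28, 0.24], [-0.0, 0.0, 0.00]] + [[0.00, 0.0, -0.00], [-0.00, -0.00, 0.00], [-0.00, -0.00, 0.0]]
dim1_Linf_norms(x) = [0.47, 0.36, 2.11]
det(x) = 0.01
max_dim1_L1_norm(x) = 5.01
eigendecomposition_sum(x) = [[0.41,-0.24,0.45], [0.02,-0.01,0.03], [1.93,-1.1,2.10]] + [[0.01,  -0.00,  -0.00], [0.01,  -0.00,  -0.0], [-0.01,  0.0,  0.0]] + [[-0.11, 0.14, 0.02], [-0.28, 0.38, 0.06], [-0.05, 0.07, 0.01]]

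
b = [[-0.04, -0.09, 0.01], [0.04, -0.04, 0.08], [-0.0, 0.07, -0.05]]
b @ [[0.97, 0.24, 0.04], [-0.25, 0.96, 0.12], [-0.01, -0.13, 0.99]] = [[-0.02, -0.10, -0.0],[0.05, -0.04, 0.08],[-0.02, 0.07, -0.04]]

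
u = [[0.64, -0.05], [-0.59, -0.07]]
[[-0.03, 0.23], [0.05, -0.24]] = u @[[-0.06, 0.38], [-0.19, 0.22]]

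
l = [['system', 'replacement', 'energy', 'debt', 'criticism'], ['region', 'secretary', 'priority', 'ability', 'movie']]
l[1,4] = 'movie'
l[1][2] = 'priority'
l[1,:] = ['region', 'secretary', 'priority', 'ability', 'movie']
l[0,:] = ['system', 'replacement', 'energy', 'debt', 'criticism']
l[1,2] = 'priority'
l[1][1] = 'secretary'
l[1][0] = 'region'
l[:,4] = ['criticism', 'movie']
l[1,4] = 'movie'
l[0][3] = 'debt'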